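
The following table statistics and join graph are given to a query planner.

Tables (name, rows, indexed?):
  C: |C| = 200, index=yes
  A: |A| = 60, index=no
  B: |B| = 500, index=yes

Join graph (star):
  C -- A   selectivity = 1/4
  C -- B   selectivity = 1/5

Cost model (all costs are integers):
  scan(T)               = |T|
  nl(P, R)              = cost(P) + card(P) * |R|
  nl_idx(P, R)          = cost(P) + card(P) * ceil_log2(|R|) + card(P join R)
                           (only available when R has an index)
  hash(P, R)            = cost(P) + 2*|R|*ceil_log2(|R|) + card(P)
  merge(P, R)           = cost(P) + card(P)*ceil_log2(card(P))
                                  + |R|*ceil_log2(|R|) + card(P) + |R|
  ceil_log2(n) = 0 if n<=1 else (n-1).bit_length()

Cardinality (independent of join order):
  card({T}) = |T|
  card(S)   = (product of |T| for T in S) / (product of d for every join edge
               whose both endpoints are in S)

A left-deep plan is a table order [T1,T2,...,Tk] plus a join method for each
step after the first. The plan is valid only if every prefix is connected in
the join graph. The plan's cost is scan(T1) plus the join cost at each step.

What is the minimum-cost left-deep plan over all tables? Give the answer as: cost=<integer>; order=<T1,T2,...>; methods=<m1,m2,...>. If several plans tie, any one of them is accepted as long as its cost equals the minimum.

cost=13120; order=C,A,B; methods=hash,hash

Selinger DP (subsets sized 1..n):
  {C}: scan cost=200, card=200
  {A}: scan cost=60, card=60
  {B}: scan cost=500, card=500
  {AC}: card=3000; try (A,hash)→1120, (C,merge)→2280, (A,merge)→2420, (C,hash)→3320, (C,nl_idx)→3540, (C,nl)→12060 …(+1); best=1120 via (A,hash)
  {BC}: card=20000; try (C,hash)→4200, (B,merge)→7000, (C,merge)→7300, (B,hash)→9400, (B,nl_idx)→22000, (C,nl_idx)→24500 …(+2); best=4200 via (C,hash)
  {ABC}: card=300000; try (B,hash)→13120, (A,hash)→24920, (B,merge)→45120, (A,merge)→324620, (B,nl_idx)→328120, (A,nl)→1204200 …(+1); best=13120 via (B,hash)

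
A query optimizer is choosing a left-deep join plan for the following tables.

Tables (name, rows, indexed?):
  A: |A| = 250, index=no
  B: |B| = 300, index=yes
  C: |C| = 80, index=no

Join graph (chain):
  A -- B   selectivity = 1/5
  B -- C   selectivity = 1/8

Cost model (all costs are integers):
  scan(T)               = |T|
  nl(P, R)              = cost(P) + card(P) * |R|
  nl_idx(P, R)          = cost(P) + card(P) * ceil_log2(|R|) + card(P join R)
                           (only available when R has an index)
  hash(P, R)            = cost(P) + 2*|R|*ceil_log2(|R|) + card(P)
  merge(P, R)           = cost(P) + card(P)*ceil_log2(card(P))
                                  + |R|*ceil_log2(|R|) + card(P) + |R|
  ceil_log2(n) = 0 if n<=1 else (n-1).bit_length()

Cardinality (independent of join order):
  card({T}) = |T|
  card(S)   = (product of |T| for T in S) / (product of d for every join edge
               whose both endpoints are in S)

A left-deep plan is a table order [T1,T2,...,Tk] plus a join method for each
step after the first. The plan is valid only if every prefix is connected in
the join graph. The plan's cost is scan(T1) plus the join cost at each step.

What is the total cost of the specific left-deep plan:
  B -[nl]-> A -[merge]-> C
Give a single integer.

step 1: scan B: cost=300, card=300
step 2: join A via nl
    card(P join A) = 300*250/(5) = 15000
    cost = 300 + 300*250 = 75300
step 3: join C via merge
    card(P join C) = 15000*80/(8) = 150000
    cost = 75300 + 15000*14 + 80*7 + 15000 + 80 = 300940

300940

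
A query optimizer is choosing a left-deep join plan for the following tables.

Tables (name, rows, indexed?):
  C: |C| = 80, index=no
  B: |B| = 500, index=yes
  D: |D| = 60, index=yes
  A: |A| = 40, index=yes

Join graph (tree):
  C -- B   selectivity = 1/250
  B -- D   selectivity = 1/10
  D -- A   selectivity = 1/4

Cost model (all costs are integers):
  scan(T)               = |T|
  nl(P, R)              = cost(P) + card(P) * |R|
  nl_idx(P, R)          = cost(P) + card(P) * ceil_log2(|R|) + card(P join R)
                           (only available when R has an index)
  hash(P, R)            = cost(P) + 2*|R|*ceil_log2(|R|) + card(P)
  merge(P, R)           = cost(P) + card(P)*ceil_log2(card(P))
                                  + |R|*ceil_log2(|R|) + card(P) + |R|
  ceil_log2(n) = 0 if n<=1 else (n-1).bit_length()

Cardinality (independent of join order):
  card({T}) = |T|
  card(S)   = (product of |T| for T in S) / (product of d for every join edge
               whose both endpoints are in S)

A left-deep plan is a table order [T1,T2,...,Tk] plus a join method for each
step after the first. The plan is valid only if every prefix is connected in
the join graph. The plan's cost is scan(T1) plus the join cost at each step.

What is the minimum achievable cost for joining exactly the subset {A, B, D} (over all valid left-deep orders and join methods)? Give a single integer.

5200

Selinger DP over subsets of {A,B,D}:
  {B}: scan cost=500, card=500
  {D}: scan cost=60, card=60
  {A}: scan cost=40, card=40
  {BD}: card=3000; try (D,hash)→1720, (B,nl_idx)→3600, (B,merge)→5480, (D,merge)→5920, (D,nl_idx)→6500, (B,hash)→9120 …(+2); best=1720 via (D,hash)
  {AD}: card=600; try (A,hash)→600, (D,merge)→740, (A,merge)→760, (D,hash)→800, (D,nl_idx)→880, (A,nl_idx)→1020 …(+2); best=600 via (A,hash)
  {ABD}: card=30000; try (A,hash)→5200, (B,hash)→10200, (B,merge)→12200, (B,nl_idx)→36000, (A,merge)→41000, (A,nl_idx)→49720 …(+2); best=5200 via (A,hash)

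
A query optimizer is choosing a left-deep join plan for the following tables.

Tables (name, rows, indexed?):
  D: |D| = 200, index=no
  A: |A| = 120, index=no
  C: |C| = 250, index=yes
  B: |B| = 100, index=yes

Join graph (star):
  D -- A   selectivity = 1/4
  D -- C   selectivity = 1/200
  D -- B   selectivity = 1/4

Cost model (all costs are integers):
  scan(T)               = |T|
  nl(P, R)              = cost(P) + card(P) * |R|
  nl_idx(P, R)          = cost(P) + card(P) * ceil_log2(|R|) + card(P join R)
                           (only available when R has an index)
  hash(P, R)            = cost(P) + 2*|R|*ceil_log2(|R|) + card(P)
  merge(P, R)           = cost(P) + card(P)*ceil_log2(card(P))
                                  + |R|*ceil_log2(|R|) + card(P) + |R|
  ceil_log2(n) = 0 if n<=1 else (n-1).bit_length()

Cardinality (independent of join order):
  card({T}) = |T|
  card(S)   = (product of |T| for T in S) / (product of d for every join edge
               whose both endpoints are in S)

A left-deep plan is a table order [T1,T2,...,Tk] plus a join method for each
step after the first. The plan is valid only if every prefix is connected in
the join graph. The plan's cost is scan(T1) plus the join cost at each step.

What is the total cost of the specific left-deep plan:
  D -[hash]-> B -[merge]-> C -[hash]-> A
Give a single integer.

81980

step 1: scan D: cost=200, card=200
step 2: join B via hash
    card(P join B) = 200*100/(4) = 5000
    cost = 200 + 2*100*7 + 200 = 1800
step 3: join C via merge
    card(P join C) = 5000*250/(200) = 6250
    cost = 1800 + 5000*13 + 250*8 + 5000 + 250 = 74050
step 4: join A via hash
    card(P join A) = 6250*120/(4) = 187500
    cost = 74050 + 2*120*7 + 6250 = 81980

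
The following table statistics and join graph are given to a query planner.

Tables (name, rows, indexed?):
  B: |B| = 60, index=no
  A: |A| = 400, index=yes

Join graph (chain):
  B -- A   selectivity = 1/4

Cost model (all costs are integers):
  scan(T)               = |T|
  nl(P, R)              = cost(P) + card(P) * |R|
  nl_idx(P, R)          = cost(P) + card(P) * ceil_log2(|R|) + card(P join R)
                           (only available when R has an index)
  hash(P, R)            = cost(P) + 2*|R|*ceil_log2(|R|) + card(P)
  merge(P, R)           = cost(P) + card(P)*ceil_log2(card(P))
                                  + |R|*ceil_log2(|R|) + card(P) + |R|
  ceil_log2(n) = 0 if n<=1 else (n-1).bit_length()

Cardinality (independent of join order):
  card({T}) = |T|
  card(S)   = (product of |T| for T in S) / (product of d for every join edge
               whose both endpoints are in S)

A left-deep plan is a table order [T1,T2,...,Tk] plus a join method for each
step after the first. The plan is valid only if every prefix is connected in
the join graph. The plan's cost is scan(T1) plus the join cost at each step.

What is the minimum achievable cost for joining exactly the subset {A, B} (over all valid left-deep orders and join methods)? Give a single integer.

1520

Selinger DP over subsets of {A,B}:
  {B}: scan cost=60, card=60
  {A}: scan cost=400, card=400
  {AB}: card=6000; try (B,hash)→1520, (A,merge)→4480, (B,merge)→4820, (A,nl_idx)→6600, (A,hash)→7320, (A,nl)→24060 …(+1); best=1520 via (B,hash)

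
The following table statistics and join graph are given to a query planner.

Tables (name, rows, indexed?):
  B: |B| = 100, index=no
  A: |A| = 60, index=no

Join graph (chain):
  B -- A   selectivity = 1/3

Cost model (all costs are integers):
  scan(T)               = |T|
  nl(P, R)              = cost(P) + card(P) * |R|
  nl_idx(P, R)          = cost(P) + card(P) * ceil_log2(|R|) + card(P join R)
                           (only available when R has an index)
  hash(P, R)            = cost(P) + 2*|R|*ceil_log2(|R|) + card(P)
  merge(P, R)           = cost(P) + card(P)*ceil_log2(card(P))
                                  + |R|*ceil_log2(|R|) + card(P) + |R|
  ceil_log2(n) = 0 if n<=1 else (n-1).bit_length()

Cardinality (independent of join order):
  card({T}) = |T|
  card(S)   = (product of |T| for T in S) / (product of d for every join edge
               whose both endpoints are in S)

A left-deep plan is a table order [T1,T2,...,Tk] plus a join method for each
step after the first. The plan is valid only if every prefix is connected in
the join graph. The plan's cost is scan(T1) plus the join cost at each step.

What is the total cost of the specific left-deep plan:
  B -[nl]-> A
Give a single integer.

step 1: scan B: cost=100, card=100
step 2: join A via nl
    card(P join A) = 100*60/(3) = 2000
    cost = 100 + 100*60 = 6100

6100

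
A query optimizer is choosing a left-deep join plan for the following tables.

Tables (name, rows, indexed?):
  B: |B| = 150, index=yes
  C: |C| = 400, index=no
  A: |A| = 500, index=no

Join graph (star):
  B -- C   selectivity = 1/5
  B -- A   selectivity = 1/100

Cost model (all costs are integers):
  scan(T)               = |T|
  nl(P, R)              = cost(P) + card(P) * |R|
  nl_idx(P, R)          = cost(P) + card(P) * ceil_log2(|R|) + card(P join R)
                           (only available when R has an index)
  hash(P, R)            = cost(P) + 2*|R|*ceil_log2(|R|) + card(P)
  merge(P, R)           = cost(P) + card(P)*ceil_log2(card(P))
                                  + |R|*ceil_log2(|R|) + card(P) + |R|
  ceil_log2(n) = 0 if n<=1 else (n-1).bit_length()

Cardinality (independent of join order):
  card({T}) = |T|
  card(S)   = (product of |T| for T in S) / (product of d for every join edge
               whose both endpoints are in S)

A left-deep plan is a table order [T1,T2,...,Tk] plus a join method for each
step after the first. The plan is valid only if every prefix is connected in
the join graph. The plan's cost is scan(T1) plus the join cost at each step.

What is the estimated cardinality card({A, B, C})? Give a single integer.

60000

Tables in S: A(500), B(150), C(400)
Edges inside S: B-C(d=5), B-A(d=100)
numerator = 500 * 150 * 400 = 30000000
denominator = 5 * 100 = 500
card(S) = 30000000 / 500 = 60000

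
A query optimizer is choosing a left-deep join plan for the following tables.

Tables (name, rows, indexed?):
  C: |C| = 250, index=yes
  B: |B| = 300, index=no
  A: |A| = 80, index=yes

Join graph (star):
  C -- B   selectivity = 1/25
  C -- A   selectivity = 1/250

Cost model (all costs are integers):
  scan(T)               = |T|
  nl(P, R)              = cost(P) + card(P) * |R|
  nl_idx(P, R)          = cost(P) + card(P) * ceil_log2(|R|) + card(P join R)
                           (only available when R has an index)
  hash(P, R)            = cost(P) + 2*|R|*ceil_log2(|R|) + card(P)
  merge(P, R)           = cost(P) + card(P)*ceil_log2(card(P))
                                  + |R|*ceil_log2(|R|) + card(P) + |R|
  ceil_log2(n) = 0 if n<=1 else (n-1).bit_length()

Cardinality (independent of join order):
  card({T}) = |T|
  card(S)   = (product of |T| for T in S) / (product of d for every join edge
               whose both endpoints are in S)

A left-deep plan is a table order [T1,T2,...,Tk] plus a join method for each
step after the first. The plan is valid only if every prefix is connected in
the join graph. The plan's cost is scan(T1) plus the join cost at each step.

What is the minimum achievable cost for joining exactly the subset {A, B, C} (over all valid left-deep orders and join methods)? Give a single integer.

Selinger DP over subsets of {A,B,C}:
  {C}: scan cost=250, card=250
  {B}: scan cost=300, card=300
  {A}: scan cost=80, card=80
  {BC}: card=3000; try (C,hash)→4600, (B,merge)→5500, (C,merge)→5550, (C,nl_idx)→5700, (B,hash)→5900, (B,nl)→75250 …(+1); best=4600 via (C,hash)
  {AC}: card=80; try (C,nl_idx)→800, (A,hash)→1620, (A,nl_idx)→2080, (C,merge)→2970, (A,merge)→3140, (C,hash)→4160 …(+2); best=800 via (C,nl_idx)
  {ABC}: card=960; try (B,merge)→4440, (B,hash)→6280, (A,hash)→8720, (B,nl)→24800, (A,nl_idx)→26560, (A,merge)→44240 …(+1); best=4440 via (B,merge)

4440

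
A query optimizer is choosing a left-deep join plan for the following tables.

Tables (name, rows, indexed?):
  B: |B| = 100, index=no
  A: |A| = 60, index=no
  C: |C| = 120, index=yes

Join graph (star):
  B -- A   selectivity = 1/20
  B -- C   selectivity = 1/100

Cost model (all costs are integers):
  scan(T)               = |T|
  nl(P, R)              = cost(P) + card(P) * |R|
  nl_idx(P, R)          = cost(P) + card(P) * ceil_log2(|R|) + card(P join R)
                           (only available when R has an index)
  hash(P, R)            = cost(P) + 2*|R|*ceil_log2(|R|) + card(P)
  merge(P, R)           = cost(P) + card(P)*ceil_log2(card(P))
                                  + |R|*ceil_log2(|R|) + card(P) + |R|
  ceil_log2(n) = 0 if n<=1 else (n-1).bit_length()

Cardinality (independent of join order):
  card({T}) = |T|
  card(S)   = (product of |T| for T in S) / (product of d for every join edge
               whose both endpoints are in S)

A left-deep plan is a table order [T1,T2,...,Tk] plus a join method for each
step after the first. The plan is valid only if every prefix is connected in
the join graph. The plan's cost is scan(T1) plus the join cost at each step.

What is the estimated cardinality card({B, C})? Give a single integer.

Tables in S: B(100), C(120)
Edges inside S: B-C(d=100)
numerator = 100 * 120 = 12000
denominator = 100 = 100
card(S) = 12000 / 100 = 120

120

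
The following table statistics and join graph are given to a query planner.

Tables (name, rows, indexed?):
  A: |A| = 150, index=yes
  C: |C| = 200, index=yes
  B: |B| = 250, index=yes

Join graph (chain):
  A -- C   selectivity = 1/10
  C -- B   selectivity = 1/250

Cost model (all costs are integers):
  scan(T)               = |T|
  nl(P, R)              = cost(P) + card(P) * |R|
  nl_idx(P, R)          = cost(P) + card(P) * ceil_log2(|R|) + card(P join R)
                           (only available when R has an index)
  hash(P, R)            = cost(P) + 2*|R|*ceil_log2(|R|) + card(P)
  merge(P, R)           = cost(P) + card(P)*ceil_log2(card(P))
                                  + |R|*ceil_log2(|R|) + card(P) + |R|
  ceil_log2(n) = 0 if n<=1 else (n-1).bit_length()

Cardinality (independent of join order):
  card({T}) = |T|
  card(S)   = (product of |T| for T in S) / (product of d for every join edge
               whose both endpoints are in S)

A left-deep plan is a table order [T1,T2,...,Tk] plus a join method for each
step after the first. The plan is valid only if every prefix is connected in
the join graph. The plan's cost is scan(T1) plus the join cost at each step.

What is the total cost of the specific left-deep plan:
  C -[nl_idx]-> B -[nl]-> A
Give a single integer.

step 1: scan C: cost=200, card=200
step 2: join B via nl_idx
    card(P join B) = 200*250/(250) = 200
    cost = 200 + 200*8 + 200 = 2000
step 3: join A via nl
    card(P join A) = 200*150/(10) = 3000
    cost = 2000 + 200*150 = 32000

32000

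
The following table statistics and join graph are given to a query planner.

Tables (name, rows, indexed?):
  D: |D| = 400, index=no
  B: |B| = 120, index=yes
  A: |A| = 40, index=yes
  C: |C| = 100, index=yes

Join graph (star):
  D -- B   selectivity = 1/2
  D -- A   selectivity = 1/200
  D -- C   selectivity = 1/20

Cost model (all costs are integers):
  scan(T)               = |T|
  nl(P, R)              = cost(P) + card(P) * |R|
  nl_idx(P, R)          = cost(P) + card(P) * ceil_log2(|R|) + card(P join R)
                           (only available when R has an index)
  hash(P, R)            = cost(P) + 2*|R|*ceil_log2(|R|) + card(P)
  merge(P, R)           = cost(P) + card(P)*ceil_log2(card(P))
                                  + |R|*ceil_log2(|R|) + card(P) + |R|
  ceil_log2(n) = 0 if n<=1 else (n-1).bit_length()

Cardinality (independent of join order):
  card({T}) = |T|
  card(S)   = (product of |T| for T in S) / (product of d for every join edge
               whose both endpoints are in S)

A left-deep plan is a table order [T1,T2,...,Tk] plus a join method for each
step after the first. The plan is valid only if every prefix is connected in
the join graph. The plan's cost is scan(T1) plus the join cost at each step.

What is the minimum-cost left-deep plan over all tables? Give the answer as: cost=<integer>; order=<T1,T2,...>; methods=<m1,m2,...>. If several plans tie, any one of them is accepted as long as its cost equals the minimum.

cost=4320; order=D,A,C,B; methods=hash,nl_idx,hash

Selinger DP (subsets sized 1..n):
  {D}: scan cost=400, card=400
  {B}: scan cost=120, card=120
  {A}: scan cost=40, card=40
  {C}: scan cost=100, card=100
  {BD}: card=24000; try (B,hash)→2480, (D,merge)→5080, (B,merge)→5360, (D,hash)→7440, (B,nl_idx)→27200, (D,nl)→48120 …(+1); best=2480 via (B,hash)
  {AD}: card=80; try (A,hash)→1280, (A,nl_idx)→2880, (D,merge)→4320, (A,merge)→4680, (D,hash)→7280, (D,nl)→16040 …(+1); best=1280 via (A,hash)
  {CD}: card=2000; try (C,hash)→2200, (D,merge)→4900, (C,merge)→5200, (C,nl_idx)→5200, (D,hash)→7400, (D,nl)→40100 …(+1); best=2200 via (C,hash)
  {ABD}: card=4800; try (B,merge)→2880, (B,hash)→3040, (B,nl_idx)→6640, (B,nl)→10880, (A,hash)→26960, (A,nl_idx)→151280 …(+2); best=2880 via (B,merge)
  {BCD}: card=120000; try (B,hash)→5880, (B,merge)→27160, (C,hash)→27880, (B,nl_idx)→136200, (B,nl)→242200, (C,nl_idx)→290480 …(+2); best=5880 via (B,hash)
  {ACD}: card=400; try (C,nl_idx)→2240, (C,merge)→2720, (C,hash)→2760, (A,hash)→4680, (C,nl)→9280, (A,nl_idx)→14600 …(+2); best=2240 via (C,nl_idx)
  {ABCD}: card=24000; try (B,hash)→4320, (B,merge)→7200, (C,hash)→9080, (B,nl_idx)→29040, (B,nl)→50240, (C,nl_idx)→60480 …(+6); best=4320 via (B,hash)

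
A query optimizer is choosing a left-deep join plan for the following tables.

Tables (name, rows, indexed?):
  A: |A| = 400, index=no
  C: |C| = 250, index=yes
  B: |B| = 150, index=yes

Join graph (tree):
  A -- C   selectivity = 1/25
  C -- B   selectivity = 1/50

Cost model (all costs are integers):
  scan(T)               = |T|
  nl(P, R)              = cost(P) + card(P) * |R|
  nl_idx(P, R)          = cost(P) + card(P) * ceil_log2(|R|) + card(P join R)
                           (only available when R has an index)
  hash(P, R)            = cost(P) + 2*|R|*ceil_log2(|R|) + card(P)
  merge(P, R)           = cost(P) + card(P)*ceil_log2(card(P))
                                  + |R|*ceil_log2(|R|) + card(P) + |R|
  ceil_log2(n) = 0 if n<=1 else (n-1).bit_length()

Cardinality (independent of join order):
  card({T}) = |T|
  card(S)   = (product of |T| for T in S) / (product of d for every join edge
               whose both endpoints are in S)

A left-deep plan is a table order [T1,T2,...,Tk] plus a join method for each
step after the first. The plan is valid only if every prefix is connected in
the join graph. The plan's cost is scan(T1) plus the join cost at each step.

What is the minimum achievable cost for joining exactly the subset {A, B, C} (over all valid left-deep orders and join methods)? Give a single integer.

Selinger DP over subsets of {A,B,C}:
  {A}: scan cost=400, card=400
  {C}: scan cost=250, card=250
  {B}: scan cost=150, card=150
  {AC}: card=4000; try (C,hash)→4800, (A,merge)→6500, (C,merge)→6650, (C,nl_idx)→7600, (A,hash)→7700, (A,nl)→100250 …(+1); best=4800 via (C,hash)
  {BC}: card=750; try (C,nl_idx)→2100, (B,hash)→2900, (B,nl_idx)→3000, (C,merge)→3750, (B,merge)→3850, (C,hash)→4300 …(+2); best=2100 via (C,nl_idx)
  {ABC}: card=12000; try (A,hash)→10050, (B,hash)→11200, (A,merge)→14350, (B,nl_idx)→48800, (B,merge)→58150, (A,nl)→302100 …(+1); best=10050 via (A,hash)

10050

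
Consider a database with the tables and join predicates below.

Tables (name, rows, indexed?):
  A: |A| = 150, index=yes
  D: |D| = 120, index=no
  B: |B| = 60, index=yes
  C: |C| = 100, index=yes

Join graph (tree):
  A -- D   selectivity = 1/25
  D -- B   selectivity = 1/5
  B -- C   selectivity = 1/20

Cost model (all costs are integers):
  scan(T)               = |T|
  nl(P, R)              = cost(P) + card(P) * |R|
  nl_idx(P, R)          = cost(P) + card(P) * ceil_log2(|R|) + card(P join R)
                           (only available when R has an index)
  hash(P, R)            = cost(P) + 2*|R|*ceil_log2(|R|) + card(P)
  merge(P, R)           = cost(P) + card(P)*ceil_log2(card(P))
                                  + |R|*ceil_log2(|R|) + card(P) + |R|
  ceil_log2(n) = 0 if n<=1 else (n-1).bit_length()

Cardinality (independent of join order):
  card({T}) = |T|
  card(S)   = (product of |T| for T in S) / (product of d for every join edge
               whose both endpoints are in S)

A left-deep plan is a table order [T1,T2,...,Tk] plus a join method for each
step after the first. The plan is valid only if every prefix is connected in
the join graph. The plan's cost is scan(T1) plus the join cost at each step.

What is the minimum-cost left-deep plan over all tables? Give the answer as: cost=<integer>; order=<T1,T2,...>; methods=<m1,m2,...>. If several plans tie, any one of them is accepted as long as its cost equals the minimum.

Selinger DP (subsets sized 1..n):
  {A}: scan cost=150, card=150
  {D}: scan cost=120, card=120
  {B}: scan cost=60, card=60
  {C}: scan cost=100, card=100
  {AD}: card=720; try (A,nl_idx)→1800, (D,hash)→1980, (A,merge)→2430, (D,merge)→2460, (A,hash)→2640, (A,nl)→18120 …(+1); best=1800 via (A,nl_idx)
  {BD}: card=1440; try (B,hash)→960, (D,merge)→1440, (B,merge)→1500, (D,hash)→1800, (B,nl_idx)→2280, (D,nl)→7260 …(+1); best=960 via (B,hash)
  {BC}: card=300; try (C,nl_idx)→780, (B,hash)→920, (B,nl_idx)→1000, (C,merge)→1280, (B,merge)→1320, (C,hash)→1520 …(+2); best=780 via (C,nl_idx)
  {ABD}: card=8640; try (B,hash)→3240, (A,hash)→4800, (B,merge)→10140, (B,nl_idx)→14760, (A,merge)→19590, (A,nl_idx)→21120 …(+2); best=3240 via (B,hash)
  {BCD}: card=7200; try (D,hash)→2760, (C,hash)→3800, (D,merge)→4740, (C,nl_idx)→18240, (C,merge)→19040, (D,nl)→36780 …(+1); best=2760 via (D,hash)
  {ABCD}: card=43200; try (A,hash)→12360, (C,hash)→13280, (A,nl_idx)→103560, (A,merge)→104910, (C,nl_idx)→106920, (C,merge)→133640 …(+2); best=12360 via (A,hash)

cost=12360; order=B,C,D,A; methods=nl_idx,hash,hash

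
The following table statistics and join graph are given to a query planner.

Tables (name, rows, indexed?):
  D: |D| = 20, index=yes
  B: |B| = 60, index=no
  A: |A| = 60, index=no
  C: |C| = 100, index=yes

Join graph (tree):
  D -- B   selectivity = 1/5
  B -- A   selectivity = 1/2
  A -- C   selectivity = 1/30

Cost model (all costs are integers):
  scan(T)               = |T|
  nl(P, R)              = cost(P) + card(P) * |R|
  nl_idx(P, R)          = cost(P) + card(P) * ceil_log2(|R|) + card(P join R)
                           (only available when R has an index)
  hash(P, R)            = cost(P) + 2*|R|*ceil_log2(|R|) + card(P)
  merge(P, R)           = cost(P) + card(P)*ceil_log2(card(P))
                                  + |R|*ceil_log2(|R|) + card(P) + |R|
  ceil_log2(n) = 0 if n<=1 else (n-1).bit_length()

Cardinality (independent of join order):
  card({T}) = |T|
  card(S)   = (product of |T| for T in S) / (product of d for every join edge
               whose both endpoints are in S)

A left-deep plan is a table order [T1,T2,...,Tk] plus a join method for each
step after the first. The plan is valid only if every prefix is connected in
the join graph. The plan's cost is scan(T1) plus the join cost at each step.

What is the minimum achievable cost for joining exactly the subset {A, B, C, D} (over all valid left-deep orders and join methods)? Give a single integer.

7800

Selinger DP over subsets of {A,B,C,D}:
  {D}: scan cost=20, card=20
  {B}: scan cost=60, card=60
  {A}: scan cost=60, card=60
  {C}: scan cost=100, card=100
  {BD}: card=240; try (D,hash)→320, (B,merge)→560, (D,merge)→600, (D,nl_idx)→600, (B,hash)→760, (B,nl)→1220 …(+1); best=320 via (D,hash)
  {AB}: card=1800; try (B,hash)→840, (A,hash)→840, (B,merge)→900, (A,merge)→900, (B,nl)→3660, (A,nl)→3660; best=840 via (B,hash)
  {AC}: card=200; try (C,nl_idx)→680, (A,hash)→920, (C,merge)→1280, (A,merge)→1320, (C,hash)→1520, (C,nl)→6060 …(+1); best=680 via (C,nl_idx)
  {ABD}: card=7200; try (A,hash)→1280, (D,hash)→2840, (A,merge)→2900, (A,nl)→14720, (D,nl_idx)→17040, (D,merge)→22560 …(+1); best=1280 via (A,hash)
  {ABC}: card=6000; try (B,hash)→1600, (B,merge)→2900, (C,hash)→4040, (B,nl)→12680, (C,nl_idx)→19440, (C,merge)→23240 …(+1); best=1600 via (B,hash)
  {ABCD}: card=24000; try (D,hash)→7800, (C,hash)→9880, (D,nl_idx)→55600, (C,nl_idx)→75680, (D,merge)→85720, (C,merge)→102880 …(+2); best=7800 via (D,hash)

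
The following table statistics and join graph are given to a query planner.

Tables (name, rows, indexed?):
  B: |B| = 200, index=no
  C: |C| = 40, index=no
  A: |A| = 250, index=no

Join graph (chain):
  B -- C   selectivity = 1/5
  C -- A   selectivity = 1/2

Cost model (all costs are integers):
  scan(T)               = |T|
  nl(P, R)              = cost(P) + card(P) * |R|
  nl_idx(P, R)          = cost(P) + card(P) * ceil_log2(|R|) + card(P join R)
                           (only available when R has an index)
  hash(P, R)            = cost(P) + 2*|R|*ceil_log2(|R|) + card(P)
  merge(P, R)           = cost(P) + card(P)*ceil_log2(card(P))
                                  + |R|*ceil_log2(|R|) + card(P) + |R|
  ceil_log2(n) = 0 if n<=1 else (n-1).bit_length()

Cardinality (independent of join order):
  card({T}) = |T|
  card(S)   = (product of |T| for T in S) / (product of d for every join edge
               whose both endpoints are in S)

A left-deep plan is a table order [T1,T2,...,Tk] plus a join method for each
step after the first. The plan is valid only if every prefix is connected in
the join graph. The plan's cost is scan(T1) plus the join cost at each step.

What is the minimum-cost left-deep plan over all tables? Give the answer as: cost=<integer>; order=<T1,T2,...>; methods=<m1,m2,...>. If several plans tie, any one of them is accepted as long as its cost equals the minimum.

Selinger DP (subsets sized 1..n):
  {B}: scan cost=200, card=200
  {C}: scan cost=40, card=40
  {A}: scan cost=250, card=250
  {BC}: card=1600; try (C,hash)→880, (B,merge)→2120, (C,merge)→2280, (B,hash)→3280, (B,nl)→8040, (C,nl)→8200; best=880 via (C,hash)
  {AC}: card=5000; try (C,hash)→980, (A,merge)→2570, (C,merge)→2780, (A,hash)→4080, (A,nl)→10040, (C,nl)→10250; best=980 via (C,hash)
  {ABC}: card=200000; try (A,hash)→6480, (B,hash)→9180, (A,merge)→22330, (B,merge)→72780, (A,nl)→400880, (B,nl)→1000980; best=6480 via (A,hash)

cost=6480; order=B,C,A; methods=hash,hash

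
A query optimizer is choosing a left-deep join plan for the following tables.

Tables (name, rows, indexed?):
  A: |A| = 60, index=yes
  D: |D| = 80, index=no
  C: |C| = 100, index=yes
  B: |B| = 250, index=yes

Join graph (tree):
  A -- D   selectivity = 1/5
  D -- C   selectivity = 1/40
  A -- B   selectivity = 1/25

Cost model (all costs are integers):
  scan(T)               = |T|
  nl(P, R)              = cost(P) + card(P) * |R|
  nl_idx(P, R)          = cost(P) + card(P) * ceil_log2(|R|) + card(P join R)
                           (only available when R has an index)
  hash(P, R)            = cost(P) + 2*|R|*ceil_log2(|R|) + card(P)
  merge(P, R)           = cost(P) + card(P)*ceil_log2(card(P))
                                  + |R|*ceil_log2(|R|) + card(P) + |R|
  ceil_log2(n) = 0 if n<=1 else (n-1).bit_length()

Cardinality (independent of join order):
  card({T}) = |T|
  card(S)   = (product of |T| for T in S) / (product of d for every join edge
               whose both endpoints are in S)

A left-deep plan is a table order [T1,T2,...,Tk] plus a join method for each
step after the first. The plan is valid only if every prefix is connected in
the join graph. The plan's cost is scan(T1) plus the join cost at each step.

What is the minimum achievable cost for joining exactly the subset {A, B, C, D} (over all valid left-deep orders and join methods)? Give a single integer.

Selinger DP over subsets of {A,B,C,D}:
  {A}: scan cost=60, card=60
  {D}: scan cost=80, card=80
  {C}: scan cost=100, card=100
  {B}: scan cost=250, card=250
  {AD}: card=960; try (A,hash)→880, (D,merge)→1120, (A,merge)→1140, (D,hash)→1240, (A,nl_idx)→1520, (D,nl)→4860 …(+1); best=880 via (A,hash)
  {AB}: card=600; try (B,nl_idx)→1140, (A,hash)→1220, (A,nl_idx)→2350, (B,merge)→2730, (A,merge)→2920, (B,hash)→4120 …(+2); best=1140 via (B,nl_idx)
  {CD}: card=200; try (C,nl_idx)→840, (D,hash)→1320, (C,merge)→1520, (D,merge)→1540, (C,hash)→1560, (C,nl)→8080 …(+1); best=840 via (C,nl_idx)
  {ACD}: card=2400; try (A,hash)→1760, (A,merge)→3060, (C,hash)→3240, (A,nl_idx)→4440, (C,nl_idx)→10000, (C,merge)→12240 …(+2); best=1760 via (A,hash)
  {ABD}: card=9600; try (D,hash)→2860, (B,hash)→5840, (D,merge)→8380, (B,merge)→13690, (B,nl_idx)→18160, (D,nl)→49140 …(+1); best=2860 via (D,hash)
  {ABCD}: card=24000; try (B,hash)→8160, (C,hash)→13860, (B,merge)→35210, (B,nl_idx)→44960, (C,nl_idx)→94060, (C,merge)→147660 …(+2); best=8160 via (B,hash)

8160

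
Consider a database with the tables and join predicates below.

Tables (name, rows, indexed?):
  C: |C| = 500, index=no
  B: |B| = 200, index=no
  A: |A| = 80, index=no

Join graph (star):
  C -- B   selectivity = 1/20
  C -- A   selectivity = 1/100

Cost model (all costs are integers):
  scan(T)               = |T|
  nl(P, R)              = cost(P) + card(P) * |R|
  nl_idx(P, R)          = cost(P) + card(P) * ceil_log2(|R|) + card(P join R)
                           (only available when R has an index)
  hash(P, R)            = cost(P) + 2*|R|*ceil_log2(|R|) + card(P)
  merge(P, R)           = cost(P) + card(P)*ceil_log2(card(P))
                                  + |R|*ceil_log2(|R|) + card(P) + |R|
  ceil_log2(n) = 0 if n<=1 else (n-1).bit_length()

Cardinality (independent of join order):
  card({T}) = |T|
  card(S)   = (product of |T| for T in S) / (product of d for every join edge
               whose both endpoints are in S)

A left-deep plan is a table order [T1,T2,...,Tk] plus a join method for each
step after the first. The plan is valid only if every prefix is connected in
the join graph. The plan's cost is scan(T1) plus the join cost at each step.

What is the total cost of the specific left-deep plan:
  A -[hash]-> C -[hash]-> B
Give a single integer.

step 1: scan A: cost=80, card=80
step 2: join C via hash
    card(P join C) = 80*500/(100) = 400
    cost = 80 + 2*500*9 + 80 = 9160
step 3: join B via hash
    card(P join B) = 400*200/(20) = 4000
    cost = 9160 + 2*200*8 + 400 = 12760

12760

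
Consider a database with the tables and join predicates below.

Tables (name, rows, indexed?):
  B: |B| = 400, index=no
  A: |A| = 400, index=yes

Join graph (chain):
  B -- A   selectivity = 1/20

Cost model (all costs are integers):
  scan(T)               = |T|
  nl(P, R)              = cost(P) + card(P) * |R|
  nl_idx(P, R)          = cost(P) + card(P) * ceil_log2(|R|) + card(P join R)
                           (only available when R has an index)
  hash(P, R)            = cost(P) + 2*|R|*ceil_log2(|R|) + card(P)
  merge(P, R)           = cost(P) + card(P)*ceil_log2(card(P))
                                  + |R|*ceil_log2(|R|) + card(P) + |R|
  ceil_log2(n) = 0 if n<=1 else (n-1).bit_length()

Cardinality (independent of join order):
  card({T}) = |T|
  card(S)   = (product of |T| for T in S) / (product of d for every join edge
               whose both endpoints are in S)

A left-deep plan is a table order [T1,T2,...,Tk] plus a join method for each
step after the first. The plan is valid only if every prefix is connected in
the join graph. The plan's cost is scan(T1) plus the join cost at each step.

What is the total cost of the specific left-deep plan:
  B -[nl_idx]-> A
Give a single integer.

12000

step 1: scan B: cost=400, card=400
step 2: join A via nl_idx
    card(P join A) = 400*400/(20) = 8000
    cost = 400 + 400*9 + 8000 = 12000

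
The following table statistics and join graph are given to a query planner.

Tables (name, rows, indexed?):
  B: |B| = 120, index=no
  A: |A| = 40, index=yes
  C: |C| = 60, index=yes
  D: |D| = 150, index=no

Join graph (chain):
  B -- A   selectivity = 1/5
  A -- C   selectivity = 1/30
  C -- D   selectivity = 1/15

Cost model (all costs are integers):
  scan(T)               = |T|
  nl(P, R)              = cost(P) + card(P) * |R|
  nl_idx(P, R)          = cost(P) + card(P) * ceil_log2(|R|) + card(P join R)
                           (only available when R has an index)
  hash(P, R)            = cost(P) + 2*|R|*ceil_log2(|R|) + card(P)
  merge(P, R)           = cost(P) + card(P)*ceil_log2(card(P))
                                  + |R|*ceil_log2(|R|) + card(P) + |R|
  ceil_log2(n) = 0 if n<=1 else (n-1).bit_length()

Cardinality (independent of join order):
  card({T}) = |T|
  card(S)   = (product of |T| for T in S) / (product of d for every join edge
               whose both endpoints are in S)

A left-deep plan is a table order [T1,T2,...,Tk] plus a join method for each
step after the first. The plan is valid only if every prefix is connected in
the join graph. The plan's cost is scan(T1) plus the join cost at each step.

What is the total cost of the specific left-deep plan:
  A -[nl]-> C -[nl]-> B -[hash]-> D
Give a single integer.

16360

step 1: scan A: cost=40, card=40
step 2: join C via nl
    card(P join C) = 40*60/(30) = 80
    cost = 40 + 40*60 = 2440
step 3: join B via nl
    card(P join B) = 80*120/(5) = 1920
    cost = 2440 + 80*120 = 12040
step 4: join D via hash
    card(P join D) = 1920*150/(15) = 19200
    cost = 12040 + 2*150*8 + 1920 = 16360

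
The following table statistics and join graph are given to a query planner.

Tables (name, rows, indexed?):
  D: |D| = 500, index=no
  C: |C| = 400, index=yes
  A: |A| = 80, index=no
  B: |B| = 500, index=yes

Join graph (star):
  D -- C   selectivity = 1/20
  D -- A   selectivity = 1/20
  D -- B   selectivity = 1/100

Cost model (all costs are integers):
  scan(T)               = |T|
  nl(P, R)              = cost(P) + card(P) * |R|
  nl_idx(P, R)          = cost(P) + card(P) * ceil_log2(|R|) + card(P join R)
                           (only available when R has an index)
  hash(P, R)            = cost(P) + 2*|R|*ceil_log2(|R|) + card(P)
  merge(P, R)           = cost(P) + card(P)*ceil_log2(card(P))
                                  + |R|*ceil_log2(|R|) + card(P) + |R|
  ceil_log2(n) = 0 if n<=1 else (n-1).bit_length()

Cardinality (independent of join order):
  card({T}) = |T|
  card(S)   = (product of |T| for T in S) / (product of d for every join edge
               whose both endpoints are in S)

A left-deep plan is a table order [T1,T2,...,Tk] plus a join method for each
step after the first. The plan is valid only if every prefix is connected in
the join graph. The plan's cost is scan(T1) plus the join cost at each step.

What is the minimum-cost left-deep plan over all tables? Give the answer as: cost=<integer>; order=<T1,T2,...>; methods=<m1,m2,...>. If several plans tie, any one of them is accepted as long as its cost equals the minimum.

cost=28320; order=D,B,A,C; methods=nl_idx,hash,hash

Selinger DP (subsets sized 1..n):
  {D}: scan cost=500, card=500
  {C}: scan cost=400, card=400
  {A}: scan cost=80, card=80
  {B}: scan cost=500, card=500
  {CD}: card=10000; try (C,hash)→8200, (D,merge)→9400, (C,merge)→9500, (D,hash)→9800, (C,nl_idx)→15000, (D,nl)→200400 …(+1); best=8200 via (C,hash)
  {AD}: card=2000; try (A,hash)→2120, (D,merge)→5720, (A,merge)→6140, (D,hash)→9160, (D,nl)→40080, (A,nl)→40500; best=2120 via (A,hash)
  {BD}: card=2500; try (B,nl_idx)→7500, (D,hash)→10000, (B,hash)→10000, (D,merge)→10500, (B,merge)→10500, (D,nl)→250500 …(+1); best=7500 via (B,nl_idx)
  {ACD}: card=40000; try (C,hash)→11320, (A,hash)→19320, (C,merge)→30120, (C,nl_idx)→60120, (A,merge)→158840, (C,nl)→802120 …(+1); best=11320 via (C,hash)
  {BCD}: card=50000; try (C,hash)→17200, (B,hash)→27200, (C,merge)→44000, (C,nl_idx)→80000, (B,nl_idx)→148200, (B,merge)→163200 …(+2); best=17200 via (C,hash)
  {ABD}: card=10000; try (A,hash)→11120, (B,hash)→13120, (B,nl_idx)→30120, (B,merge)→31120, (A,merge)→40640, (A,nl)→207500 …(+1); best=11120 via (A,hash)
  {ABCD}: card=200000; try (C,hash)→28320, (B,hash)→60320, (A,hash)→68320, (C,merge)→165120, (C,nl_idx)→301120, (B,nl_idx)→571320 …(+5); best=28320 via (C,hash)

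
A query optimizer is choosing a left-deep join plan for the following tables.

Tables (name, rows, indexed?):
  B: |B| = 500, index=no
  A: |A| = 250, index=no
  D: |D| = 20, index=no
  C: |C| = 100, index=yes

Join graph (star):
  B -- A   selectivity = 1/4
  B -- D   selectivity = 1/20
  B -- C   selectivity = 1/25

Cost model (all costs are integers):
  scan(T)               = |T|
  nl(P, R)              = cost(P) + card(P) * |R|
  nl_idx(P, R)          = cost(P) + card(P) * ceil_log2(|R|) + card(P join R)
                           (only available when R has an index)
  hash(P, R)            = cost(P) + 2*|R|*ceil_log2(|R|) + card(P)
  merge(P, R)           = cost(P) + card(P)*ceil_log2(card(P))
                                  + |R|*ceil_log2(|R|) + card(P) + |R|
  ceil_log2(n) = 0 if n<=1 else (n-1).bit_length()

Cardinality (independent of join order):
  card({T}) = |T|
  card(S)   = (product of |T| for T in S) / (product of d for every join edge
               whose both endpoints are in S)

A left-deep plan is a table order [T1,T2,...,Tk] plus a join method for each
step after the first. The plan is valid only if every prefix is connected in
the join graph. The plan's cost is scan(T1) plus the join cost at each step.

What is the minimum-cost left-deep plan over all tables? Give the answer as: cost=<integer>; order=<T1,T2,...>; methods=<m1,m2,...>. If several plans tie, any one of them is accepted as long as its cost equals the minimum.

cost=9100; order=B,D,C,A; methods=hash,hash,hash

Selinger DP (subsets sized 1..n):
  {B}: scan cost=500, card=500
  {A}: scan cost=250, card=250
  {D}: scan cost=20, card=20
  {C}: scan cost=100, card=100
  {AB}: card=31250; try (A,hash)→5000, (B,merge)→7500, (A,merge)→7750, (B,hash)→9500, (B,nl)→125250, (A,nl)→125500; best=5000 via (A,hash)
  {BD}: card=500; try (D,hash)→1200, (B,merge)→5140, (D,merge)→5620, (B,hash)→9040, (B,nl)→10020, (D,nl)→10500; best=1200 via (D,hash)
  {BC}: card=2000; try (C,hash)→2400, (B,merge)→5900, (C,nl_idx)→6000, (C,merge)→6300, (B,hash)→9200, (B,nl)→50100 …(+1); best=2400 via (C,hash)
  {ABD}: card=31250; try (A,hash)→5700, (A,merge)→8450, (D,hash)→36450, (A,nl)→126200, (D,merge)→505120, (D,nl)→630000; best=5700 via (A,hash)
  {ABC}: card=125000; try (A,hash)→8400, (A,merge)→28650, (C,hash)→37650, (C,nl_idx)→348750, (A,nl)→502400, (C,merge)→505800 …(+1); best=8400 via (A,hash)
  {BCD}: card=2000; try (C,hash)→3100, (D,hash)→4600, (C,nl_idx)→6700, (C,merge)→7000, (D,merge)→26520, (D,nl)→42400 …(+1); best=3100 via (C,hash)
  {ABCD}: card=125000; try (A,hash)→9100, (A,merge)→29350, (C,hash)→38350, (D,hash)→133600, (C,nl_idx)→349450, (A,nl)→503100 …(+4); best=9100 via (A,hash)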